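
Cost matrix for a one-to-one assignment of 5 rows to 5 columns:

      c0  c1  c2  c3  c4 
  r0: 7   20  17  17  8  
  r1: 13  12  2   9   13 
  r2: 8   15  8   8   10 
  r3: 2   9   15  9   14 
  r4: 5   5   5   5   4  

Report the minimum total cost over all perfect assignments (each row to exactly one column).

Minimum assignment cost: 25

optimal assignment: row0→col4 (cost 8), row1→col2 (cost 2), row2→col3 (cost 8), row3→col0 (cost 2), row4→col1 (cost 5)
total = 8 + 2 + 8 + 2 + 5 = 25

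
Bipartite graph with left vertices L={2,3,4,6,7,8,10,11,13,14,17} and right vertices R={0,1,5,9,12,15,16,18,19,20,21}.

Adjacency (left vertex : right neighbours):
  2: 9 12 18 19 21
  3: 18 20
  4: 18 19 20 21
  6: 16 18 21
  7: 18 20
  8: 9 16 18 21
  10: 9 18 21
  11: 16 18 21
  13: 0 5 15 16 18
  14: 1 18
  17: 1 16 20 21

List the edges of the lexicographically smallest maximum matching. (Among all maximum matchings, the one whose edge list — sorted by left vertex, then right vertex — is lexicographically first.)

|M| = 9 (so the lex-smallest maximum matching has 9 edges)
process left vertices in ascending order; for each, take the smallest-labelled available neighbour that still permits 9 edges overall, or leave it unmatched if none does
lex-smallest matching: {2-12, 3-18, 4-19, 6-16, 7-20, 8-9, 10-21, 13-0, 14-1}

Lex-smallest maximum matching: {(2,12), (3,18), (4,19), (6,16), (7,20), (8,9), (10,21), (13,0), (14,1)}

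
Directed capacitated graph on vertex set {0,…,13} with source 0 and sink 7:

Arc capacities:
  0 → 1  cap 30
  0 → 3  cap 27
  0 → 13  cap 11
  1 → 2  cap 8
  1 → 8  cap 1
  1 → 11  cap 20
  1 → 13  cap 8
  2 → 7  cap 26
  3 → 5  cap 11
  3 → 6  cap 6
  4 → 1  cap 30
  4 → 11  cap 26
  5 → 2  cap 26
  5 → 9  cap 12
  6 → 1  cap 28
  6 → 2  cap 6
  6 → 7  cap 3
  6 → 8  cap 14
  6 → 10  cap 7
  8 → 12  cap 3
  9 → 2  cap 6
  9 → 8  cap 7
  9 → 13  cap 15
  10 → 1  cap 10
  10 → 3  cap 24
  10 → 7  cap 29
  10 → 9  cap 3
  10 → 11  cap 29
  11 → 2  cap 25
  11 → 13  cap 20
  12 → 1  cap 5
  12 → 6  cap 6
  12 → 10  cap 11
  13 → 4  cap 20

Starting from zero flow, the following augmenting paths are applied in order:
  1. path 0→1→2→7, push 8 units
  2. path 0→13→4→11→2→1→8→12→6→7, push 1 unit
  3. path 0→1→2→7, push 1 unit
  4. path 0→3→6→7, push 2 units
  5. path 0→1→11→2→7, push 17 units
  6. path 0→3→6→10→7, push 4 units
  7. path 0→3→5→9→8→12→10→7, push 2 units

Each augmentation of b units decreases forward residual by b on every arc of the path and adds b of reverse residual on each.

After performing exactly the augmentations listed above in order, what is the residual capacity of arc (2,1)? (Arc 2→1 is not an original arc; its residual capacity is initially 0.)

Residual capacity of (2,1): 8

after path 1 (0→1→2→7, push 8): res(2,1)=8
after path 2 (0→13→4→11→2→1→8→12→6→7, push 1): res(2,1)=7
after path 3 (0→1→2→7, push 1): res(2,1)=8
after path 4 (0→3→6→7, push 2): res(2,1)=8
after path 5 (0→1→11→2→7, push 17): res(2,1)=8
after path 6 (0→3→6→10→7, push 4): res(2,1)=8
after path 7 (0→3→5→9→8→12→10→7, push 2): res(2,1)=8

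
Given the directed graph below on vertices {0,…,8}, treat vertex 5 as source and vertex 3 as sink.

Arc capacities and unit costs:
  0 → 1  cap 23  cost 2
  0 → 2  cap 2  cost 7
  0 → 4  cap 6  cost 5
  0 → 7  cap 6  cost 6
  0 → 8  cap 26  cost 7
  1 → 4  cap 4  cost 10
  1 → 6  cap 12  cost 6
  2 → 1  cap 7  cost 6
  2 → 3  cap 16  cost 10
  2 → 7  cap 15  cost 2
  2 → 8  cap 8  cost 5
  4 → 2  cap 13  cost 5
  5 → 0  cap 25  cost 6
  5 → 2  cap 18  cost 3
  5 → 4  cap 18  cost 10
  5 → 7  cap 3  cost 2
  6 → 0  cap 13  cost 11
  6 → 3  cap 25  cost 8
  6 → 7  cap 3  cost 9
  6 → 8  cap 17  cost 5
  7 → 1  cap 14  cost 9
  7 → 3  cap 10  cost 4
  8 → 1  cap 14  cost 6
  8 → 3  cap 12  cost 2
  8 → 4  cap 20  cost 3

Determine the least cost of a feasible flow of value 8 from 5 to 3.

Minimum cost for 8 units: 63

shortest-cost path #1: 5→7→3 push 3 @ unit cost 6 (adds 18)
shortest-cost path #2: 5→2→7→3 push 5 @ unit cost 9 (adds 45)
total cost = 63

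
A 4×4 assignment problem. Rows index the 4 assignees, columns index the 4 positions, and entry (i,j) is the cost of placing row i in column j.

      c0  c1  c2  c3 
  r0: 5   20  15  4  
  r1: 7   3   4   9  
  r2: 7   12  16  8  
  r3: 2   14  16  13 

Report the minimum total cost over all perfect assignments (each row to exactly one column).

Minimum assignment cost: 22

optimal assignment: row0→col3 (cost 4), row1→col2 (cost 4), row2→col1 (cost 12), row3→col0 (cost 2)
total = 4 + 4 + 12 + 2 = 22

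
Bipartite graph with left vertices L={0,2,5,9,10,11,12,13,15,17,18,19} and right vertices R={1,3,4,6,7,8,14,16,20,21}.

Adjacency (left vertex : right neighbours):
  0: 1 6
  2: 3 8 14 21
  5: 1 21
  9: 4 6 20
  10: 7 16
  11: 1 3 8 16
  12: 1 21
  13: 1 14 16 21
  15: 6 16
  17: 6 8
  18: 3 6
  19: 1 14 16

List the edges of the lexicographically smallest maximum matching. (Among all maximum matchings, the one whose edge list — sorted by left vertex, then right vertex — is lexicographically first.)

|M| = 9 (so the lex-smallest maximum matching has 9 edges)
process left vertices in ascending order; for each, take the smallest-labelled available neighbour that still permits 9 edges overall, or leave it unmatched if none does
lex-smallest matching: {0-1, 2-3, 5-21, 9-4, 10-7, 11-8, 13-14, 15-6, 19-16}

Lex-smallest maximum matching: {(0,1), (2,3), (5,21), (9,4), (10,7), (11,8), (13,14), (15,6), (19,16)}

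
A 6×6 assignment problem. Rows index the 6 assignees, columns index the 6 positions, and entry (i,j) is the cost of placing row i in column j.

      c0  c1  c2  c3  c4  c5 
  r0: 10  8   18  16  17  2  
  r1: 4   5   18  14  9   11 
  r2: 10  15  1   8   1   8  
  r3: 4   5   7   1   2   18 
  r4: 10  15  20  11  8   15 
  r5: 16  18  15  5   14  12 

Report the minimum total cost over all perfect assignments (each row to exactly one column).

one of 3 optimal assignments: row0→col5 (cost 2), row1→col0 (cost 4), row2→col2 (cost 1), row3→col1 (cost 5), row4→col4 (cost 8), row5→col3 (cost 5)
total = 2 + 4 + 1 + 5 + 8 + 5 = 25

Minimum assignment cost: 25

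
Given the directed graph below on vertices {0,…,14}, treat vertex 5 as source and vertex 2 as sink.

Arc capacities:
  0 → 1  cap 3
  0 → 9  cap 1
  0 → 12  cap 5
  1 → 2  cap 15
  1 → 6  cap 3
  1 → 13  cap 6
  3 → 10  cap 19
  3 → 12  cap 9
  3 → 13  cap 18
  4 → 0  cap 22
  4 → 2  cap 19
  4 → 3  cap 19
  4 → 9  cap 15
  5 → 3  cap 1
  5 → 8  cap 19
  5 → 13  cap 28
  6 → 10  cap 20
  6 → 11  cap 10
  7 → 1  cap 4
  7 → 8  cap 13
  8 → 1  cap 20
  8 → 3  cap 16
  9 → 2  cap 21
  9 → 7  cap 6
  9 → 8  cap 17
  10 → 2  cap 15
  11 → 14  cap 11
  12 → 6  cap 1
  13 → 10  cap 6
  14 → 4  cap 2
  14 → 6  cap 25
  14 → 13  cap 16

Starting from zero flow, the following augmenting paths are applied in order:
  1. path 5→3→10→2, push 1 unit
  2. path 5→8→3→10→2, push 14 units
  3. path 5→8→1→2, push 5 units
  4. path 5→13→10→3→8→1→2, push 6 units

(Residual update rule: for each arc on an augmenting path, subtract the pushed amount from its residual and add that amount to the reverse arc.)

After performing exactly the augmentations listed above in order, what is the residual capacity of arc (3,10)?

Residual capacity of (3,10): 10

after path 1 (5→3→10→2, push 1): res(3,10)=18
after path 2 (5→8→3→10→2, push 14): res(3,10)=4
after path 3 (5→8→1→2, push 5): res(3,10)=4
after path 4 (5→13→10→3→8→1→2, push 6): res(3,10)=10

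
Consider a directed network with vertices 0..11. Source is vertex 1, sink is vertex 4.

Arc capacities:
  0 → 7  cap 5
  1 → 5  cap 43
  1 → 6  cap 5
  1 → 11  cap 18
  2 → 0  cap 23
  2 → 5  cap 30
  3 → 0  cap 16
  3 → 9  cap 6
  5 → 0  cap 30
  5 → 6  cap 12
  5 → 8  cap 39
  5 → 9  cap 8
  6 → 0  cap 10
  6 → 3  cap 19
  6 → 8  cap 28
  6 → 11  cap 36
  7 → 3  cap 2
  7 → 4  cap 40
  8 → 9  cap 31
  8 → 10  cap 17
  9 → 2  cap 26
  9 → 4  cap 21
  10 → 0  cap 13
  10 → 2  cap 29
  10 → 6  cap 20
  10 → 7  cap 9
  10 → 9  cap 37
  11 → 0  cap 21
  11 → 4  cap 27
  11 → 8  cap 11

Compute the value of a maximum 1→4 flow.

Maximum flow value: 62

augment #1: 1→11→4 bottleneck 18, total now 18
augment #2: 1→5→9→4 bottleneck 8, total now 26
augment #3: 1→6→11→4 bottleneck 5, total now 31
augment #4: 1→5→0→7→4 bottleneck 5, total now 36
augment #5: 1→5→6→11→4 bottleneck 4, total now 40
augment #6: 1→5→8→9→4 bottleneck 13, total now 53
augment #7: 1→5→8→10→7→4 bottleneck 9, total now 62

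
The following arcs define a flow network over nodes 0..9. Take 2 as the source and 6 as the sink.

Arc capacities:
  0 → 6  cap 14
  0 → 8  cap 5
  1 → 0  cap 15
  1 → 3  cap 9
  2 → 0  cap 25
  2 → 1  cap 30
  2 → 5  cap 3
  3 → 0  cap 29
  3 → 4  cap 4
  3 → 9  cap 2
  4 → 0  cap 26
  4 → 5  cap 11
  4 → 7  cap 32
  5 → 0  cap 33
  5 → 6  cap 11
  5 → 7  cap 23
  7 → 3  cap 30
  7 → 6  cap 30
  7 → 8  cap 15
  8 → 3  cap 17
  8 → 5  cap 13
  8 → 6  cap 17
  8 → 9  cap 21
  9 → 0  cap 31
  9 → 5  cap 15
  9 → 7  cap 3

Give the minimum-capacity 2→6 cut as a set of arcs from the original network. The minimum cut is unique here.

augment #1: 2→0→6 push 14
augment #2: 2→5→6 push 3
augment #3: 2→0→8→6 push 5
augment #4: 2→1→3→4→5→6 push 4
augment #5: 2→1→3→9→5→6 push 2
max flow = 28; residual-reachable set from 2 gives S-side
cut edges (S→T): {(0,6), (0,8), (2,5), (3,4), (3,9)} total cap 28

Min-cut arcs: {(0,6), (0,8), (2,5), (3,4), (3,9)} (total capacity 28)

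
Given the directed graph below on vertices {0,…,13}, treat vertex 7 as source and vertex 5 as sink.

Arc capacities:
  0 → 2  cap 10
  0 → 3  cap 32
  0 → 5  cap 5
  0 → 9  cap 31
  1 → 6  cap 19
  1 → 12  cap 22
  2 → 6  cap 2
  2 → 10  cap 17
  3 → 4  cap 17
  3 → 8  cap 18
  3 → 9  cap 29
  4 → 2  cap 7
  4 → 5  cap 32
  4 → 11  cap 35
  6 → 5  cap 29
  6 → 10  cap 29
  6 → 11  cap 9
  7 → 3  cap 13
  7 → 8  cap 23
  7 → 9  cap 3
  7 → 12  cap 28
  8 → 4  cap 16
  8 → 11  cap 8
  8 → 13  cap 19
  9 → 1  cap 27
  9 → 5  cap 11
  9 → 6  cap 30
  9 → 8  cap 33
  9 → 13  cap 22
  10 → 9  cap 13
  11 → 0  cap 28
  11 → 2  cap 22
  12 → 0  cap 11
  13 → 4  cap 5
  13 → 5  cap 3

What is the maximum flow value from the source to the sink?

Maximum flow value: 50

augment #1: 7→9→5 bottleneck 3, total now 3
augment #2: 7→3→4→5 bottleneck 13, total now 16
augment #3: 7→8→4→5 bottleneck 16, total now 32
augment #4: 7→8→13→5 bottleneck 3, total now 35
augment #5: 7→12→0→5 bottleneck 5, total now 40
augment #6: 7→8→13→4→5 bottleneck 3, total now 43
augment #7: 7→12→0→9→5 bottleneck 6, total now 49
augment #8: 7→8→11→0→9→5 bottleneck 1, total now 50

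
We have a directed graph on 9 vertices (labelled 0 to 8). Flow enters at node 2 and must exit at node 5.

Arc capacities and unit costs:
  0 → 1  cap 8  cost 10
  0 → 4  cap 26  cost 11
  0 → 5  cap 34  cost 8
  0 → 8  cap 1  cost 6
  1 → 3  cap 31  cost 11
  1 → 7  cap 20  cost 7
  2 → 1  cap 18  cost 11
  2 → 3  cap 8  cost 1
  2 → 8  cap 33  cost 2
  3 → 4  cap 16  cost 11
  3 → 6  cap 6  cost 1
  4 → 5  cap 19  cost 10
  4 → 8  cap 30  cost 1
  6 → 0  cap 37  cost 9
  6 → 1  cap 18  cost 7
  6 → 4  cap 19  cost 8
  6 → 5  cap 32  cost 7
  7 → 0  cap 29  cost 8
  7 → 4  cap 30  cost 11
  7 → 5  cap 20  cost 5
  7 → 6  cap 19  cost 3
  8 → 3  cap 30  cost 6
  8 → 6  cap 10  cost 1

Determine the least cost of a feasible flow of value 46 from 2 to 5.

Minimum cost for 46 units: 902

shortest-cost path #1: 2→3→6→5 push 6 @ unit cost 9 (adds 54)
shortest-cost path #2: 2→8→6→5 push 10 @ unit cost 10 (adds 100)
shortest-cost path #3: 2→3→4→5 push 2 @ unit cost 22 (adds 44)
shortest-cost path #4: 2→1→7→5 push 18 @ unit cost 23 (adds 414)
shortest-cost path #5: 2→8→3→4→5 push 10 @ unit cost 29 (adds 290)
total cost = 902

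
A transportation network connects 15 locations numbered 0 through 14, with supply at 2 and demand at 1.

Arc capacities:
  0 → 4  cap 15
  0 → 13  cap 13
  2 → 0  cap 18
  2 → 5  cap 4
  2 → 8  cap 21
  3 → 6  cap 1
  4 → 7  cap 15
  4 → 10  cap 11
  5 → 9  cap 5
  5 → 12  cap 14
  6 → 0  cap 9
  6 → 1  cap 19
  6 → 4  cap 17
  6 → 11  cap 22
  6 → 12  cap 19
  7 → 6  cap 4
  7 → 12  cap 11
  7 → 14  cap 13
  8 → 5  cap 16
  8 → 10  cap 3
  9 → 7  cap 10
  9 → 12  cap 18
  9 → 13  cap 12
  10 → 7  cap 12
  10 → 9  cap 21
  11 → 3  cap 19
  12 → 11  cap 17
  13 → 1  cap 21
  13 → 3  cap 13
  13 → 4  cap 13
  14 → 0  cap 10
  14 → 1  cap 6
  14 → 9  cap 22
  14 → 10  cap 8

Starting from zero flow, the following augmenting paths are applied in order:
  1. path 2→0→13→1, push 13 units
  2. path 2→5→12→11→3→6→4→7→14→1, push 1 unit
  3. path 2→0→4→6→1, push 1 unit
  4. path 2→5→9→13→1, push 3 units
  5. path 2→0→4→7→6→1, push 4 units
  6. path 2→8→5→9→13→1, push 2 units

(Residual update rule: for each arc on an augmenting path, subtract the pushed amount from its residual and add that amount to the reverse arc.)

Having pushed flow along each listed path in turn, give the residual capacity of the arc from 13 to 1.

Residual capacity of (13,1): 3

after path 1 (2→0→13→1, push 13): res(13,1)=8
after path 2 (2→5→12→11→3→6→4→7→14→1, push 1): res(13,1)=8
after path 3 (2→0→4→6→1, push 1): res(13,1)=8
after path 4 (2→5→9→13→1, push 3): res(13,1)=5
after path 5 (2→0→4→7→6→1, push 4): res(13,1)=5
after path 6 (2→8→5→9→13→1, push 2): res(13,1)=3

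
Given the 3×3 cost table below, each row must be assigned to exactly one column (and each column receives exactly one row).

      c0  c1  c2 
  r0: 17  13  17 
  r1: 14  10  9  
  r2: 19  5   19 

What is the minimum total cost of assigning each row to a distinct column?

Minimum assignment cost: 31

optimal assignment: row0→col0 (cost 17), row1→col2 (cost 9), row2→col1 (cost 5)
total = 17 + 9 + 5 = 31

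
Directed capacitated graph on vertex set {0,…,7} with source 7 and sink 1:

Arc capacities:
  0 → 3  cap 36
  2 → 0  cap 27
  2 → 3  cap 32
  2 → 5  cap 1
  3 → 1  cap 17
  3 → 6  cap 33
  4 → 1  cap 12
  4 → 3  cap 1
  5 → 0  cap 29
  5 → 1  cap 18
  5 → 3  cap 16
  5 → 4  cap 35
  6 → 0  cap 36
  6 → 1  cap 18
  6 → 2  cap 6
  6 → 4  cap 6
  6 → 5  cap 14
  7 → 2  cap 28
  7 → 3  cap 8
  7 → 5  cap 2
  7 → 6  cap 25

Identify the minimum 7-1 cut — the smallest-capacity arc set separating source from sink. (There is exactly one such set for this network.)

augment #1: 7→3→1 push 8
augment #2: 7→5→1 push 2
augment #3: 7→6→1 push 18
augment #4: 7→2→3→1 push 9
augment #5: 7→2→5→1 push 1
augment #6: 7→6→4→1 push 6
augment #7: 7→6→5→1 push 1
augment #8: 7→2→3→6→5→1 push 13
max flow = 58; residual-reachable set from 7 gives S-side
cut edges (S→T): {(2,5), (3,1), (6,1), (6,4), (6,5), (7,5)} total cap 58

Min-cut arcs: {(2,5), (3,1), (6,1), (6,4), (6,5), (7,5)} (total capacity 58)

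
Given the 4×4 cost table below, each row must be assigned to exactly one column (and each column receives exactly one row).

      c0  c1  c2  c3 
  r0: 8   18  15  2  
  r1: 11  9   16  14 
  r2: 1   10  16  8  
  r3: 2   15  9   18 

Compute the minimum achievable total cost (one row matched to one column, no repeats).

optimal assignment: row0→col3 (cost 2), row1→col1 (cost 9), row2→col0 (cost 1), row3→col2 (cost 9)
total = 2 + 9 + 1 + 9 = 21

Minimum assignment cost: 21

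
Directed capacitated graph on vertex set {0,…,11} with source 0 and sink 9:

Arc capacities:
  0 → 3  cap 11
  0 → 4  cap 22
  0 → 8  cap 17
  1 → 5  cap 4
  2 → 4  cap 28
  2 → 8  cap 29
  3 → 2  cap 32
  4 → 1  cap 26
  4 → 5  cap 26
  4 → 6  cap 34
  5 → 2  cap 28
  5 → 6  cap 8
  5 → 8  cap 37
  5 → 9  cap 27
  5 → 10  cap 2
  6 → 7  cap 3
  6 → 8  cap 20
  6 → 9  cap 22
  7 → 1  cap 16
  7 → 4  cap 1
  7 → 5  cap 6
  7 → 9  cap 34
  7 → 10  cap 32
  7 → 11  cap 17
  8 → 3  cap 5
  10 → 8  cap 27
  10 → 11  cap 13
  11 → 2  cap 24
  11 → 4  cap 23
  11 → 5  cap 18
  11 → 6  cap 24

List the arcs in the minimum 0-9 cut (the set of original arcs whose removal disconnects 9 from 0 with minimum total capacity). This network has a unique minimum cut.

augment #1: 0→4→5→9 push 22
augment #2: 0→3→2→4→5→9 push 4
augment #3: 0→3→2→4→6→9 push 7
augment #4: 0→8→3→2→4→6→9 push 5
max flow = 38; residual-reachable set from 0 gives S-side
cut edges (S→T): {(0,3), (0,4), (8,3)} total cap 38

Min-cut arcs: {(0,3), (0,4), (8,3)} (total capacity 38)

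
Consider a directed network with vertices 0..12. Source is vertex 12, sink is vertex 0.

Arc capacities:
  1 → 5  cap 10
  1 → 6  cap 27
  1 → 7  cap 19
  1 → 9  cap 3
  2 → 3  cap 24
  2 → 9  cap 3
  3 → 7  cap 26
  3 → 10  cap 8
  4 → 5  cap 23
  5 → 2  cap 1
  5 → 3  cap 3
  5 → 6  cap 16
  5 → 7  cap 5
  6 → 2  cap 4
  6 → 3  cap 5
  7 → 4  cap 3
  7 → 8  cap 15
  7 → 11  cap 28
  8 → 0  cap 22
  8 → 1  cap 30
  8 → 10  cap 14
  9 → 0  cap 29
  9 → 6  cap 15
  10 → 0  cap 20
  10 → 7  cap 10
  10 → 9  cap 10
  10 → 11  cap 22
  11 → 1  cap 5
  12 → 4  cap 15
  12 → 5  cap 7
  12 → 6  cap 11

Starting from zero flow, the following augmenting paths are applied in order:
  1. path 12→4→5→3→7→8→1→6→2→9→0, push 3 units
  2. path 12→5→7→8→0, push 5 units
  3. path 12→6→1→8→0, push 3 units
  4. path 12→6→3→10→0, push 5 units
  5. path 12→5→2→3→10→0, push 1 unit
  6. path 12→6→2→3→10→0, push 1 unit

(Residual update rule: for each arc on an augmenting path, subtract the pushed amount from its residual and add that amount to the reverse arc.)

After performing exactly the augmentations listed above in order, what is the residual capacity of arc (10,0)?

after path 1 (12→4→5→3→7→8→1→6→2→9→0, push 3): res(10,0)=20
after path 2 (12→5→7→8→0, push 5): res(10,0)=20
after path 3 (12→6→1→8→0, push 3): res(10,0)=20
after path 4 (12→6→3→10→0, push 5): res(10,0)=15
after path 5 (12→5→2→3→10→0, push 1): res(10,0)=14
after path 6 (12→6→2→3→10→0, push 1): res(10,0)=13

Residual capacity of (10,0): 13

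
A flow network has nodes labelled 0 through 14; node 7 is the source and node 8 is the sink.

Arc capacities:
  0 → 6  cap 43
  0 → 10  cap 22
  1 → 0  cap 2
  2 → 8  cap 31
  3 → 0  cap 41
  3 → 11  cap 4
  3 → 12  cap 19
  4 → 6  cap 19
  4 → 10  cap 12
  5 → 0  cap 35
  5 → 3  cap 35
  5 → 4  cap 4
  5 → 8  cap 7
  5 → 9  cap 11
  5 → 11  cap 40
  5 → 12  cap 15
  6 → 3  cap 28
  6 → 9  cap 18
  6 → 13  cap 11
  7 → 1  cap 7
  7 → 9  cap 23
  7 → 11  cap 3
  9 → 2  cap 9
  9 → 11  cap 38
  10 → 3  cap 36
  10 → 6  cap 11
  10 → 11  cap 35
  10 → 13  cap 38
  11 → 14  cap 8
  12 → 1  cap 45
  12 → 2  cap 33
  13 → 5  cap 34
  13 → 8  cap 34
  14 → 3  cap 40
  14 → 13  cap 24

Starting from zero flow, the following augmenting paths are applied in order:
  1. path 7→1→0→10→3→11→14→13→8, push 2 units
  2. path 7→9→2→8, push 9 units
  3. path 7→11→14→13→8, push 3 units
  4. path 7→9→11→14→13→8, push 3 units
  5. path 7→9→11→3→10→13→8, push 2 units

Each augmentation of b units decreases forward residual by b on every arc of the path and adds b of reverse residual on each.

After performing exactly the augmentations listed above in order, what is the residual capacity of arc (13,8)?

after path 1 (7→1→0→10→3→11→14→13→8, push 2): res(13,8)=32
after path 2 (7→9→2→8, push 9): res(13,8)=32
after path 3 (7→11→14→13→8, push 3): res(13,8)=29
after path 4 (7→9→11→14→13→8, push 3): res(13,8)=26
after path 5 (7→9→11→3→10→13→8, push 2): res(13,8)=24

Residual capacity of (13,8): 24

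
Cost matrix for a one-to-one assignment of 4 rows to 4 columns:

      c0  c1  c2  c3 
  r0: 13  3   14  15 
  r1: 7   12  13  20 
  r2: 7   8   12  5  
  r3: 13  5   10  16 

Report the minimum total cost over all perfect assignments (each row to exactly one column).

Minimum assignment cost: 25

optimal assignment: row0→col1 (cost 3), row1→col0 (cost 7), row2→col3 (cost 5), row3→col2 (cost 10)
total = 3 + 7 + 5 + 10 = 25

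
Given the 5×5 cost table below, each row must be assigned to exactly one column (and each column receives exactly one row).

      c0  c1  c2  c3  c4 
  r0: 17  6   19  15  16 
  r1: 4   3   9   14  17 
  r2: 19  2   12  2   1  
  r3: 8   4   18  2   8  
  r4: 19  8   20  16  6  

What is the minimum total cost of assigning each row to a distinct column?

Minimum assignment cost: 30

optimal assignment: row0→col1 (cost 6), row1→col0 (cost 4), row2→col2 (cost 12), row3→col3 (cost 2), row4→col4 (cost 6)
total = 6 + 4 + 12 + 2 + 6 = 30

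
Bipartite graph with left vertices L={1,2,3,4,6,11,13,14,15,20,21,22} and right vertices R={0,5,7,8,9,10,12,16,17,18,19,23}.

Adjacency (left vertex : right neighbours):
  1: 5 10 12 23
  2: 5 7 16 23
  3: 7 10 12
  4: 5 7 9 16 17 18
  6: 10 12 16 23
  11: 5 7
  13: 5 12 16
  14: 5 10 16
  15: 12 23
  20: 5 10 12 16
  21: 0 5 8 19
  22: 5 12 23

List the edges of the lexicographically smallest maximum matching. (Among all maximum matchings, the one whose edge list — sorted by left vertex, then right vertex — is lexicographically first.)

|M| = 8 (so the lex-smallest maximum matching has 8 edges)
process left vertices in ascending order; for each, take the smallest-labelled available neighbour that still permits 8 edges overall, or leave it unmatched if none does
lex-smallest matching: {1-5, 2-7, 3-10, 4-9, 6-12, 13-16, 15-23, 21-0}

Lex-smallest maximum matching: {(1,5), (2,7), (3,10), (4,9), (6,12), (13,16), (15,23), (21,0)}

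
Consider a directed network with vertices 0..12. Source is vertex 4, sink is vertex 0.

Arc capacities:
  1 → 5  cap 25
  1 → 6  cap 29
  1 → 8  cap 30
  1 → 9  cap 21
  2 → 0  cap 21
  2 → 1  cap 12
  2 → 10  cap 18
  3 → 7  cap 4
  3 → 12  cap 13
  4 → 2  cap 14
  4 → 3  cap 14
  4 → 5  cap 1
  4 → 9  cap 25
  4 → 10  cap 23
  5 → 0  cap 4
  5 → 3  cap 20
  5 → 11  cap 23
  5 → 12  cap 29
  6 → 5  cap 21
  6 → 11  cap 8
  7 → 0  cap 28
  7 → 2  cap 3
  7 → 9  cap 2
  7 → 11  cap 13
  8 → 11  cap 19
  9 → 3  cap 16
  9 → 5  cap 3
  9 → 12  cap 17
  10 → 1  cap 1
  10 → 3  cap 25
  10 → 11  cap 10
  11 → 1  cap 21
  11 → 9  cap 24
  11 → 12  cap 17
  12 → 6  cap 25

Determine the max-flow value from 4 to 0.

augment #1: 4→2→0 bottleneck 14, total now 14
augment #2: 4→5→0 bottleneck 1, total now 15
augment #3: 4→3→7→0 bottleneck 4, total now 19
augment #4: 4→9→5→0 bottleneck 3, total now 22

Maximum flow value: 22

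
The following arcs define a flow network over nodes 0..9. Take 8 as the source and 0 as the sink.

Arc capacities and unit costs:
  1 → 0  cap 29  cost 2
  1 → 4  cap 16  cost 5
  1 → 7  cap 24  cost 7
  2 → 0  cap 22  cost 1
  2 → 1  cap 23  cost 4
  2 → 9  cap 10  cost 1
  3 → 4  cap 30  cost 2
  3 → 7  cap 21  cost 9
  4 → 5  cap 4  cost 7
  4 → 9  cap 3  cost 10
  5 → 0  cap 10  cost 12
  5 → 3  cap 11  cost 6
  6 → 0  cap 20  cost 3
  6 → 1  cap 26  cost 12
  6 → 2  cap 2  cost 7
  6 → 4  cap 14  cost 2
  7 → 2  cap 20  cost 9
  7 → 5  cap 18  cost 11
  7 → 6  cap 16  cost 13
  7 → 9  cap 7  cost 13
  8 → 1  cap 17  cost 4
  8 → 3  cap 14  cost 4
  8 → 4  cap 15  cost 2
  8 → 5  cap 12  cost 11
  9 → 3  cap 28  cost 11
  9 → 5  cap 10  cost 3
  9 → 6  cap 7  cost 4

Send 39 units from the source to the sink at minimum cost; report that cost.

Minimum cost for 39 units: 588

shortest-cost path #1: 8→1→0 push 17 @ unit cost 6 (adds 102)
shortest-cost path #2: 8→4→9→6→0 push 3 @ unit cost 19 (adds 57)
shortest-cost path #3: 8→4→5→0 push 4 @ unit cost 21 (adds 84)
shortest-cost path #4: 8→5→0 push 6 @ unit cost 23 (adds 138)
shortest-cost path #5: 8→3→7→2→0 push 9 @ unit cost 23 (adds 207)
total cost = 588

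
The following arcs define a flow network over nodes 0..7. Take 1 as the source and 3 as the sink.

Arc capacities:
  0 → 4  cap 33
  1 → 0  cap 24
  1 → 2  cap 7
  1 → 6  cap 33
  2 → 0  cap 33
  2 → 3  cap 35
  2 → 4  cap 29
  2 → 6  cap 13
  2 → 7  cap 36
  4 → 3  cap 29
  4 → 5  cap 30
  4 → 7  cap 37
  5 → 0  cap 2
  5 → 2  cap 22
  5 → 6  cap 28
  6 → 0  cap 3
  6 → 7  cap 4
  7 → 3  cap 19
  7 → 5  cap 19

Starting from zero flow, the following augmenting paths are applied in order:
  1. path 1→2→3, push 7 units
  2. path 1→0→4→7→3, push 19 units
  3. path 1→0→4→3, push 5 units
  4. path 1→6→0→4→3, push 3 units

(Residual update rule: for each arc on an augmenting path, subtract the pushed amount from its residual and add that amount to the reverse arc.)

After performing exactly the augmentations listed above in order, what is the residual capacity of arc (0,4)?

after path 1 (1→2→3, push 7): res(0,4)=33
after path 2 (1→0→4→7→3, push 19): res(0,4)=14
after path 3 (1→0→4→3, push 5): res(0,4)=9
after path 4 (1→6→0→4→3, push 3): res(0,4)=6

Residual capacity of (0,4): 6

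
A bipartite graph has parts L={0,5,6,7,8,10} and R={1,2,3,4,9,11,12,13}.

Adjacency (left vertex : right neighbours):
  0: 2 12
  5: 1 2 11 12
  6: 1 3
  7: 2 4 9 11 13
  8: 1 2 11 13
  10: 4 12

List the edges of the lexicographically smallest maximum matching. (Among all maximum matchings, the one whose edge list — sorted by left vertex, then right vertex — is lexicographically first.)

|M| = 6 (so the lex-smallest maximum matching has 6 edges)
process left vertices in ascending order; for each, take the smallest-labelled available neighbour that still permits 6 edges overall, or leave it unmatched if none does
lex-smallest matching: {0-2, 5-1, 6-3, 7-4, 8-11, 10-12}

Lex-smallest maximum matching: {(0,2), (5,1), (6,3), (7,4), (8,11), (10,12)}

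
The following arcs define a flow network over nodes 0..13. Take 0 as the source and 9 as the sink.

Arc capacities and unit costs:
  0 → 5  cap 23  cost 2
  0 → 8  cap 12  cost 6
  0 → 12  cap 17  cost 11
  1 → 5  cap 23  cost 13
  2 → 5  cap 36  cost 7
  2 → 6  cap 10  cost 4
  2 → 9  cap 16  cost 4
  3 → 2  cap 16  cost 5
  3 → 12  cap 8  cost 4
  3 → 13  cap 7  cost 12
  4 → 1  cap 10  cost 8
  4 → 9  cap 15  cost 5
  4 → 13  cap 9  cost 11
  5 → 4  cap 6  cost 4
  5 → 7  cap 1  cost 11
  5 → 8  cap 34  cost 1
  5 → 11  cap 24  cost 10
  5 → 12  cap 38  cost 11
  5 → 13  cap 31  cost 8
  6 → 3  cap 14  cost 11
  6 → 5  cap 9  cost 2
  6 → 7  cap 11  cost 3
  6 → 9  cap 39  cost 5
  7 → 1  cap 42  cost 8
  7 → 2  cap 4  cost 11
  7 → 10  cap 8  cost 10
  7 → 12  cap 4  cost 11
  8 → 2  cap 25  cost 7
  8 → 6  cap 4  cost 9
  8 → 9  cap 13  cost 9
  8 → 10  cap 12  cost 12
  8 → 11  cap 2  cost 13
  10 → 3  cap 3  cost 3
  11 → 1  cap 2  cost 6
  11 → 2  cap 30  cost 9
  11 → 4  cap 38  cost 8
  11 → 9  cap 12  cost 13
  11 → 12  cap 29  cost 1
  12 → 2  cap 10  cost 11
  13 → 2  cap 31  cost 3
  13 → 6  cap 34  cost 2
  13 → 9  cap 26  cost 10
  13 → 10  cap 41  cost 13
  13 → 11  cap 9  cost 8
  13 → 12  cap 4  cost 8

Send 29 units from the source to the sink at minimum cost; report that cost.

shortest-cost path #1: 0→5→4→9 push 6 @ unit cost 11 (adds 66)
shortest-cost path #2: 0→5→8→9 push 13 @ unit cost 12 (adds 156)
shortest-cost path #3: 0→5→8→2→9 push 4 @ unit cost 14 (adds 56)
shortest-cost path #4: 0→8→2→9 push 6 @ unit cost 17 (adds 102)
total cost = 380

Minimum cost for 29 units: 380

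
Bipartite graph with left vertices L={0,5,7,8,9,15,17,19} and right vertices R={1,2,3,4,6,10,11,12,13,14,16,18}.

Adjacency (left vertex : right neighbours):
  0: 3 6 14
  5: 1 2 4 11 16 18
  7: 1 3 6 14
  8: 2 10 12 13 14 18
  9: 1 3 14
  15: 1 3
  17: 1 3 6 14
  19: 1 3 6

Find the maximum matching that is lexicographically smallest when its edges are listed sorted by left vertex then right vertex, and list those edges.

|M| = 6 (so the lex-smallest maximum matching has 6 edges)
process left vertices in ascending order; for each, take the smallest-labelled available neighbour that still permits 6 edges overall, or leave it unmatched if none does
lex-smallest matching: {0-3, 5-2, 7-1, 8-10, 9-14, 17-6}

Lex-smallest maximum matching: {(0,3), (5,2), (7,1), (8,10), (9,14), (17,6)}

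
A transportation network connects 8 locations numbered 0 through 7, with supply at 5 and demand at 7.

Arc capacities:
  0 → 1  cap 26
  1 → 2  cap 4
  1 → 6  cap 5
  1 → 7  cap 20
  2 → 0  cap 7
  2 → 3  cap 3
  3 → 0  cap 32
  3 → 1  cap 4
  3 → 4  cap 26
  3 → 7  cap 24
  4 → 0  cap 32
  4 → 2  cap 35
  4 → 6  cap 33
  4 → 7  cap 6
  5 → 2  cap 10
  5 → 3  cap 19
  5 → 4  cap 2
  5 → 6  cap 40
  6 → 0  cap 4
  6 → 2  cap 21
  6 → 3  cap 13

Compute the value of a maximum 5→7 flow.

augment #1: 5→3→7 bottleneck 19, total now 19
augment #2: 5→4→7 bottleneck 2, total now 21
augment #3: 5→2→3→7 bottleneck 3, total now 24
augment #4: 5→6→3→7 bottleneck 2, total now 26
augment #5: 5→2→0→1→7 bottleneck 7, total now 33
augment #6: 5→6→0→1→7 bottleneck 4, total now 37
augment #7: 5→6→3→1→7 bottleneck 4, total now 41
augment #8: 5→6→3→4→7 bottleneck 4, total now 45
augment #9: 5→6→3→0→1→7 bottleneck 3, total now 48

Maximum flow value: 48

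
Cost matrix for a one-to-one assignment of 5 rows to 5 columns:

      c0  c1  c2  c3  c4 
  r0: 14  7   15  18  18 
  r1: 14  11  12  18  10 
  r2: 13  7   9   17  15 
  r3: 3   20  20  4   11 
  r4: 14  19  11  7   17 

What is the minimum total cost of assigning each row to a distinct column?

optimal assignment: row0→col1 (cost 7), row1→col4 (cost 10), row2→col2 (cost 9), row3→col0 (cost 3), row4→col3 (cost 7)
total = 7 + 10 + 9 + 3 + 7 = 36

Minimum assignment cost: 36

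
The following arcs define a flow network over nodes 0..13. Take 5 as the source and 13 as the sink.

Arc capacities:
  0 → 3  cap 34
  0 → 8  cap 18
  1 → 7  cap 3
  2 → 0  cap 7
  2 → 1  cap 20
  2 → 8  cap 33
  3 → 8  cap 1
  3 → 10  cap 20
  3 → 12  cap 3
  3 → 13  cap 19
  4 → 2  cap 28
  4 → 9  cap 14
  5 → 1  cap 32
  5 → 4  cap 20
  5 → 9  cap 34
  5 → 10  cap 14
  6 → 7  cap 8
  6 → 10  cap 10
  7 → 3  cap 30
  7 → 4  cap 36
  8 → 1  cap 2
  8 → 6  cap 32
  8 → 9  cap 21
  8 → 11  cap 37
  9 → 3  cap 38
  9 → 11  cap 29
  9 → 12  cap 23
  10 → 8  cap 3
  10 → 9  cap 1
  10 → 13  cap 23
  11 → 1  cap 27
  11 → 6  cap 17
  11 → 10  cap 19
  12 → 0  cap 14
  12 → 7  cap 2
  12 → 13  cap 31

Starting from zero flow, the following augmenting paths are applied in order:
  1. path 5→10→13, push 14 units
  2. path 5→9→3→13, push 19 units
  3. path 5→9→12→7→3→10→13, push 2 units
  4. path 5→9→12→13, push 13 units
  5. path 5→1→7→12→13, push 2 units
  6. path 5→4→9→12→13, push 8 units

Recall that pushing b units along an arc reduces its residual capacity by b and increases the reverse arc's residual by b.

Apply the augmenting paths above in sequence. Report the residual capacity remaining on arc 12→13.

after path 1 (5→10→13, push 14): res(12,13)=31
after path 2 (5→9→3→13, push 19): res(12,13)=31
after path 3 (5→9→12→7→3→10→13, push 2): res(12,13)=31
after path 4 (5→9→12→13, push 13): res(12,13)=18
after path 5 (5→1→7→12→13, push 2): res(12,13)=16
after path 6 (5→4→9→12→13, push 8): res(12,13)=8

Residual capacity of (12,13): 8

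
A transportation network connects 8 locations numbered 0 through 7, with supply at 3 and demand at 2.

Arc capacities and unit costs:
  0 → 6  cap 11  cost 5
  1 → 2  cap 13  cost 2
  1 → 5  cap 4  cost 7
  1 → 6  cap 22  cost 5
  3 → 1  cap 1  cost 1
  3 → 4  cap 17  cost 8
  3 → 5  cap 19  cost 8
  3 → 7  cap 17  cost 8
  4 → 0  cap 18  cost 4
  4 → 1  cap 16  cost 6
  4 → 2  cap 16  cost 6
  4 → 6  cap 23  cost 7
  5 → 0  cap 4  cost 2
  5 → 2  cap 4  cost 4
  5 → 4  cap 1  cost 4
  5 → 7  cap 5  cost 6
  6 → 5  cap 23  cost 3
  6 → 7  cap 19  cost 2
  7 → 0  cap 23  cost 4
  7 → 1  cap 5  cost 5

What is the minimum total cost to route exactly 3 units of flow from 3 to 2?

Minimum cost for 3 units: 27

shortest-cost path #1: 3→1→2 push 1 @ unit cost 3 (adds 3)
shortest-cost path #2: 3→5→2 push 2 @ unit cost 12 (adds 24)
total cost = 27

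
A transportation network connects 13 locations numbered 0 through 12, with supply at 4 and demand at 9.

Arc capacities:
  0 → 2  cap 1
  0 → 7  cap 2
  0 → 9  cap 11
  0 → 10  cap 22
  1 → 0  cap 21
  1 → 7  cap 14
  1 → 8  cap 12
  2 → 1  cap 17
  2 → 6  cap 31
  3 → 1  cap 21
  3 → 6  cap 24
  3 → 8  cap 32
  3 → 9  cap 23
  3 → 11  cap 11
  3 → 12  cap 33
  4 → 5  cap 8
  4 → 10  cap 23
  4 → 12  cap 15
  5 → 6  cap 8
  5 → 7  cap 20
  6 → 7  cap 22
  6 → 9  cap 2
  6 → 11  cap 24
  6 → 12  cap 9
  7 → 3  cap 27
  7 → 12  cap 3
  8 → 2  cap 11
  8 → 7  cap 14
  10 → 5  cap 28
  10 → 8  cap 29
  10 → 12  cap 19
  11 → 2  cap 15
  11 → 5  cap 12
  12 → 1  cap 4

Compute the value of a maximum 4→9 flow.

Maximum flow value: 35

augment #1: 4→5→6→9 bottleneck 2, total now 2
augment #2: 4→5→7→3→9 bottleneck 6, total now 8
augment #3: 4→12→1→0→9 bottleneck 4, total now 12
augment #4: 4→10→5→7→3→9 bottleneck 14, total now 26
augment #5: 4→10→8→7→3→9 bottleneck 3, total now 29
augment #6: 4→10→8→2→1→0→9 bottleneck 6, total now 35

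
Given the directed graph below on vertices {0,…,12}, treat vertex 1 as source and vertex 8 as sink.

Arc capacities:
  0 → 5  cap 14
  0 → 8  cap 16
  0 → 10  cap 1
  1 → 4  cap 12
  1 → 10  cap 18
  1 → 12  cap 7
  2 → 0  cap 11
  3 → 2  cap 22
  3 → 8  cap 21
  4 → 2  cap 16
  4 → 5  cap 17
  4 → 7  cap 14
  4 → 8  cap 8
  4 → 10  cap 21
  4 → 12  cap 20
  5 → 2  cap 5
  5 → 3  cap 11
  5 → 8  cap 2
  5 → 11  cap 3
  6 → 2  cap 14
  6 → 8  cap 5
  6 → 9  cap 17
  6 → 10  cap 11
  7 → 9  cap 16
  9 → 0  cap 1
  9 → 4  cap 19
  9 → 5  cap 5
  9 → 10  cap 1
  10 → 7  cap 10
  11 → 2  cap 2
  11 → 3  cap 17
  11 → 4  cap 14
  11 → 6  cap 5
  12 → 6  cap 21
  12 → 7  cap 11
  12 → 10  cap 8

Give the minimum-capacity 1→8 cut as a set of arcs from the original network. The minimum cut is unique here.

Min-cut arcs: {(1,4), (1,12), (10,7)} (total capacity 29)

augment #1: 1→4→8 push 8
augment #2: 1→4→5→8 push 2
augment #3: 1→12→6→8 push 5
augment #4: 1→4→2→0→8 push 2
augment #5: 1→10→7→9→0→8 push 1
augment #6: 1→12→6→2→0→8 push 2
augment #7: 1→10→7→9→5→3→8 push 5
augment #8: 1→10→7→9→4→2→0→8 push 4
max flow = 29; residual-reachable set from 1 gives S-side
cut edges (S→T): {(1,4), (1,12), (10,7)} total cap 29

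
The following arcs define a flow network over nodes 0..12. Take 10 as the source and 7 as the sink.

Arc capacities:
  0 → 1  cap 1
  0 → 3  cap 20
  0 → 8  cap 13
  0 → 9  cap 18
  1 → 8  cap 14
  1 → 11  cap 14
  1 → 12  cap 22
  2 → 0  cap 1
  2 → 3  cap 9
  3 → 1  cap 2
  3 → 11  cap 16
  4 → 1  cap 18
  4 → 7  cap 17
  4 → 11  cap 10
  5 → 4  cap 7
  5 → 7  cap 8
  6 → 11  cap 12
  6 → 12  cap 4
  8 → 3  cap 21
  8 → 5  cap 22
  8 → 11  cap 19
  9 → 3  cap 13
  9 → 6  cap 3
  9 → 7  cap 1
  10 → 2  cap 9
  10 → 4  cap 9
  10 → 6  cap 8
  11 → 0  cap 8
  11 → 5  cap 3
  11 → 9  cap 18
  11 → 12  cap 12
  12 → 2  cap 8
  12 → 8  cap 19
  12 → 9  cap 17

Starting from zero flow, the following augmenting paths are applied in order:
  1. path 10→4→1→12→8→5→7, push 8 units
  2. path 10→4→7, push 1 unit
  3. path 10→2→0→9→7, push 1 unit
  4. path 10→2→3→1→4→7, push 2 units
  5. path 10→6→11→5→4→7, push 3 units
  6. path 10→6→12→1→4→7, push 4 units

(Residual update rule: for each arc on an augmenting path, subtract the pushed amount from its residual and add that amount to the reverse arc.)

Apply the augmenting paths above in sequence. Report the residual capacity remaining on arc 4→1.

Residual capacity of (4,1): 16

after path 1 (10→4→1→12→8→5→7, push 8): res(4,1)=10
after path 2 (10→4→7, push 1): res(4,1)=10
after path 3 (10→2→0→9→7, push 1): res(4,1)=10
after path 4 (10→2→3→1→4→7, push 2): res(4,1)=12
after path 5 (10→6→11→5→4→7, push 3): res(4,1)=12
after path 6 (10→6→12→1→4→7, push 4): res(4,1)=16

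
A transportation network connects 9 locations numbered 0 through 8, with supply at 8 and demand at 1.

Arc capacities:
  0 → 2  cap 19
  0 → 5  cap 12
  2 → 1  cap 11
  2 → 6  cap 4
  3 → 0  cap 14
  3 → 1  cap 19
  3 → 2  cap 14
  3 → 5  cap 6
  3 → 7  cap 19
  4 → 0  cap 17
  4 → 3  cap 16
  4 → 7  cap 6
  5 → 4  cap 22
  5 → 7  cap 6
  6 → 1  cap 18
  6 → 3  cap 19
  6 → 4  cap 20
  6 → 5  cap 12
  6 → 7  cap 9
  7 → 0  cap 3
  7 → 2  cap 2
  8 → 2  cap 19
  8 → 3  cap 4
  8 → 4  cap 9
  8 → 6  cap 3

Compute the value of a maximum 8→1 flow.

Maximum flow value: 31

augment #1: 8→2→1 bottleneck 11, total now 11
augment #2: 8→3→1 bottleneck 4, total now 15
augment #3: 8→6→1 bottleneck 3, total now 18
augment #4: 8→2→6→1 bottleneck 4, total now 22
augment #5: 8→4→3→1 bottleneck 9, total now 31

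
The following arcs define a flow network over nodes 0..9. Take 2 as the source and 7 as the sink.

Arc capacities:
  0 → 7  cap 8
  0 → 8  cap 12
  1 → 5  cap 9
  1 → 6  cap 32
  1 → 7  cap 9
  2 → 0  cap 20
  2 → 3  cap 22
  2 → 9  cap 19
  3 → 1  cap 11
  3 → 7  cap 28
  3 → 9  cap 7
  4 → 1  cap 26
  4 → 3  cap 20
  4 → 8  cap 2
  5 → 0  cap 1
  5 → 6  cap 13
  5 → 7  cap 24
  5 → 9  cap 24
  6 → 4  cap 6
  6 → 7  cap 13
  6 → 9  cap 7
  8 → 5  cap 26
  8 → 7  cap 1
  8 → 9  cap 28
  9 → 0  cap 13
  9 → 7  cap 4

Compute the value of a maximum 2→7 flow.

Maximum flow value: 46

augment #1: 2→0→7 bottleneck 8, total now 8
augment #2: 2→3→7 bottleneck 22, total now 30
augment #3: 2→9→7 bottleneck 4, total now 34
augment #4: 2→0→8→7 bottleneck 1, total now 35
augment #5: 2→0→8→5→7 bottleneck 11, total now 46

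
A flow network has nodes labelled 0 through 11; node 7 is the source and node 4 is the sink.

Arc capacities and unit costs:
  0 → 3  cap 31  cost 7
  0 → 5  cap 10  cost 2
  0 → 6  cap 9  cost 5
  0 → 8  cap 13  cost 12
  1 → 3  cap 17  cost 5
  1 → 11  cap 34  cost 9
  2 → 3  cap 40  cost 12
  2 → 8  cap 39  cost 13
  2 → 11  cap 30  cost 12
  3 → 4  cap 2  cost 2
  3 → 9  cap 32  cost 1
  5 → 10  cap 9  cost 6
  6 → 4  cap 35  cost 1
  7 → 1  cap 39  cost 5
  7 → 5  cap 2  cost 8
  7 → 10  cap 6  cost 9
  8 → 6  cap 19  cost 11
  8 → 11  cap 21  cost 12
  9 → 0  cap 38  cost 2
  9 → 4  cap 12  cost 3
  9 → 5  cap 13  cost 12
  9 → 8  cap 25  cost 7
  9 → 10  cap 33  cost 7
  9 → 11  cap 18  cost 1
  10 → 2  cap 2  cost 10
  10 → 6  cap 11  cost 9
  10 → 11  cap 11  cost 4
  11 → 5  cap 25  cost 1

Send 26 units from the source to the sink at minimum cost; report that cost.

shortest-cost path #1: 7→1→3→4 push 2 @ unit cost 12 (adds 24)
shortest-cost path #2: 7→1→3→9→4 push 12 @ unit cost 14 (adds 168)
shortest-cost path #3: 7→10→6→4 push 6 @ unit cost 19 (adds 114)
shortest-cost path #4: 7→1→3→9→0→6→4 push 3 @ unit cost 19 (adds 57)
shortest-cost path #5: 7→5→10→6→4 push 2 @ unit cost 24 (adds 48)
shortest-cost path #6: 7→1→11→5→10→6→4 push 1 @ unit cost 31 (adds 31)
total cost = 442

Minimum cost for 26 units: 442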